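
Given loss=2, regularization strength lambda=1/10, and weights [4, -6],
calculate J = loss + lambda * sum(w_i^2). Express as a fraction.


L2 sq norm = sum(w^2) = 52. J = 2 + 1/10 * 52 = 36/5.

36/5


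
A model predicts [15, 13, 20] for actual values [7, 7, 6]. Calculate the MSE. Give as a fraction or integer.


MSE = (1/3) * ((7-15)^2=64 + (7-13)^2=36 + (6-20)^2=196). Sum = 296. MSE = 296/3.

296/3


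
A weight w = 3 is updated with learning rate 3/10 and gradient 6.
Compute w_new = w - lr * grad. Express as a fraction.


w_new = 3 - 3/10 * 6 = 3 - 9/5 = 6/5.

6/5


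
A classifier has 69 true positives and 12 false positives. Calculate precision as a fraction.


Precision = TP / (TP + FP) = 69 / 81 = 23/27.

23/27


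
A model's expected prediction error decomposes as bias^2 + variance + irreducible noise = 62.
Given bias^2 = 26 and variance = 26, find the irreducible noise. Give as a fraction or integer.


Total error = bias^2 + variance + irreducible noise. So irreducible noise = 62 - 26 - 26 = 10.

10


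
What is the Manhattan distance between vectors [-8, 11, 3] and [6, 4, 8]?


d = sum of absolute differences: |-8-6|=14 + |11-4|=7 + |3-8|=5 = 26.

26


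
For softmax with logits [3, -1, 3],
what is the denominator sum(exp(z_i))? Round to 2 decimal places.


Denom = e^3=20.0855 + e^-1=0.3679 + e^3=20.0855. Sum = 40.5389, which rounds to 40.54.

40.54


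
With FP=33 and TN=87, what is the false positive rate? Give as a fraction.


FPR = FP / (FP + TN) = 33 / 120 = 11/40.

11/40


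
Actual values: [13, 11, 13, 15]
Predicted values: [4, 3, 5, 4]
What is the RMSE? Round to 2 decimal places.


MSE = 82.5000. RMSE = sqrt(82.5000) = 9.08.

9.08


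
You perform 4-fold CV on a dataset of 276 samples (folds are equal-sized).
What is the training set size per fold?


Each validation fold has 276/4 = 69 samples. Training set = 276 - 69 = 207.

207


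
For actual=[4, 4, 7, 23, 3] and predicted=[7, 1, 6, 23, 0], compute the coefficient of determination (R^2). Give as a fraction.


Mean(y) = 41/5. SS_res = 28. SS_tot = 1414/5. R^2 = 1 - 28/(1414/5) = 91/101.

91/101


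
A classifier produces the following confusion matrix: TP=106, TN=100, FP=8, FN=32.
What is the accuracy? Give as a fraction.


Accuracy = (TP + TN) / (TP + TN + FP + FN) = (106 + 100) / 246 = 103/123.

103/123


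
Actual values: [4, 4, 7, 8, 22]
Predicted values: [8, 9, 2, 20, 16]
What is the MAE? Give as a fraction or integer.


MAE = (1/5) * (|4-8|=4 + |4-9|=5 + |7-2|=5 + |8-20|=12 + |22-16|=6). Sum = 32. MAE = 32/5.

32/5


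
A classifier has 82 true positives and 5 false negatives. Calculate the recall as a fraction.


Recall = TP / (TP + FN) = 82 / 87 = 82/87.

82/87


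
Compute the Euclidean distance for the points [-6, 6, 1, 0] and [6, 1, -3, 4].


d = sqrt(sum of squared differences). (-6-6)^2=144, (6-1)^2=25, (1--3)^2=16, (0-4)^2=16. Sum = 201.

sqrt(201)


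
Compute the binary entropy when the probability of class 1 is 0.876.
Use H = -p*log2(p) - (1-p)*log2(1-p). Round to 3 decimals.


H = -0.876*log2(0.876) - 0.124*log2(0.124) = 0.541.

0.541


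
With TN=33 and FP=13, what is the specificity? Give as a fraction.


Specificity = TN / (TN + FP) = 33 / 46 = 33/46.

33/46


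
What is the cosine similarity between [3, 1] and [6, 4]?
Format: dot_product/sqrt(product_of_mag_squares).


dot = 22. |a|^2 = 10, |b|^2 = 52. cos = 22/sqrt(520).

22/sqrt(520)


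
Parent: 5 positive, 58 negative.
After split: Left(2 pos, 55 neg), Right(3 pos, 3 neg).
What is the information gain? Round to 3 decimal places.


H(parent) = 0.3999. H(left) = 0.2193, H(right) = 1.0000. Weighted = (57/63)*0.2193 + (6/63)*1.0000 = 0.2937. IG = 0.3999 - 0.2937 = 0.1062, which rounds to 0.106.

0.106


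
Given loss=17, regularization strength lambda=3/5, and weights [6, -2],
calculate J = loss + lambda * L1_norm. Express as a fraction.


L1 norm = sum(|w|) = 8. J = 17 + 3/5 * 8 = 109/5.

109/5


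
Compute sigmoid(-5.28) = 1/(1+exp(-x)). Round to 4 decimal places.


sigma(-5.28) = 1/(1+e^(5.28)) = 1/(1+196.369875) = 1/197.369875 = 0.0051.

0.0051


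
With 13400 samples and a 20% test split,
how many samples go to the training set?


Test set = 13400 * 20% = 2680. Training set = 13400 - 2680 = 10720.

10720


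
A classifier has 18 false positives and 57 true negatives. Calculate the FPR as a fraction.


FPR = FP / (FP + TN) = 18 / 75 = 6/25.

6/25


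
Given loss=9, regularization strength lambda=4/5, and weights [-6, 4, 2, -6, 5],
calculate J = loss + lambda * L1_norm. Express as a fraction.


L1 norm = sum(|w|) = 23. J = 9 + 4/5 * 23 = 137/5.

137/5


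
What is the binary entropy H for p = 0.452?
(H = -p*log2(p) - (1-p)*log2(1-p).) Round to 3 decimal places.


H = -0.452*log2(0.452) - 0.548*log2(0.548) = 0.993.

0.993


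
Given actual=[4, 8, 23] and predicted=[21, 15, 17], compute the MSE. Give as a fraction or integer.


MSE = (1/3) * ((4-21)^2=289 + (8-15)^2=49 + (23-17)^2=36). Sum = 374. MSE = 374/3.

374/3


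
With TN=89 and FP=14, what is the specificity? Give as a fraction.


Specificity = TN / (TN + FP) = 89 / 103 = 89/103.

89/103


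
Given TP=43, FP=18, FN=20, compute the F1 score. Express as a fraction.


Precision = 43/61 = 43/61. Recall = 43/63 = 43/63. F1 = 2*P*R/(P+R) = 43/62.

43/62


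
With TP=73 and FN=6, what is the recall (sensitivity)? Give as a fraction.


Recall = TP / (TP + FN) = 73 / 79 = 73/79.

73/79


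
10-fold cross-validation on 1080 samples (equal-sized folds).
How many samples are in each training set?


Each validation fold has 1080/10 = 108 samples. Training set = 1080 - 108 = 972.

972


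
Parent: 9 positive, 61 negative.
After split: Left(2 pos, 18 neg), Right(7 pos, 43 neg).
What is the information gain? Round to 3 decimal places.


H(parent) = 0.5535. H(left) = 0.4690, H(right) = 0.5842. Weighted = (20/70)*0.4690 + (50/70)*0.5842 = 0.5513. IG = 0.5535 - 0.5513 = 0.0022, which rounds to 0.002.

0.002


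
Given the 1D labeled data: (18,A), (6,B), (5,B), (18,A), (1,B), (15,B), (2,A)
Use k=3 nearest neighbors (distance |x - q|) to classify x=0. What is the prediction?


Distances: |18-0|=18, |6-0|=6, |5-0|=5, |18-0|=18, |1-0|=1, |15-0|=15, |2-0|=2. 3 nearest: (1,B), (2,A), (5,B). Counts: {'B': 2, 'A': 1}. Majority class: B.

B


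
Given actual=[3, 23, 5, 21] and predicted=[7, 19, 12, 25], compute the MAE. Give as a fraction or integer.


MAE = (1/4) * (|3-7|=4 + |23-19|=4 + |5-12|=7 + |21-25|=4). Sum = 19. MAE = 19/4.

19/4


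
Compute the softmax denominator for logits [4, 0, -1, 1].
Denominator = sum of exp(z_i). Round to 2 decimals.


Denom = e^4=54.5982 + e^0=1.0000 + e^-1=0.3679 + e^1=2.7183. Sum = 58.6844, which rounds to 58.68.

58.68


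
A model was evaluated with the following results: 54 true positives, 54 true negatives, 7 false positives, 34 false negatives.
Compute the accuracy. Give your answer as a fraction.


Accuracy = (TP + TN) / (TP + TN + FP + FN) = (54 + 54) / 149 = 108/149.

108/149


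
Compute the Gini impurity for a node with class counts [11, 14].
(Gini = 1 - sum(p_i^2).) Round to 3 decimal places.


Total = 25. Proportions: 11/25, 14/25. sum(p_i^2) = 0.5072. Gini = 1 - 0.5072 = 0.4928, which rounds to 0.493.

0.493


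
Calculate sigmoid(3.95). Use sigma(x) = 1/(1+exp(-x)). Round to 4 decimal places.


sigma(3.95) = 1/(1+e^(-3.95)) = 1/(1+0.019255) = 1/1.019255 = 0.9811.

0.9811


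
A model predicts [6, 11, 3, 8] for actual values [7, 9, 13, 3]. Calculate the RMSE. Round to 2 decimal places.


MSE = 32.5000. RMSE = sqrt(32.5000) = 5.70.

5.70


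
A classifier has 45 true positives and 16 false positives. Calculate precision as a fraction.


Precision = TP / (TP + FP) = 45 / 61 = 45/61.

45/61


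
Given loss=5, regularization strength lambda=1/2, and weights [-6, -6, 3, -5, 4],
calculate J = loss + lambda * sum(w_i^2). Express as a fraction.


L2 sq norm = sum(w^2) = 122. J = 5 + 1/2 * 122 = 66.

66


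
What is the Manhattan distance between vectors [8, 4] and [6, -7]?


d = sum of absolute differences: |8-6|=2 + |4--7|=11 = 13.

13


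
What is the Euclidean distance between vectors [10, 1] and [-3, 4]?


d = sqrt(sum of squared differences). (10--3)^2=169, (1-4)^2=9. Sum = 178.

sqrt(178)


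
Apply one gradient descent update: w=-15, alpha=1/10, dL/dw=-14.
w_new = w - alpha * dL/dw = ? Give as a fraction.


w_new = -15 - 1/10 * -14 = -15 - -7/5 = -68/5.

-68/5


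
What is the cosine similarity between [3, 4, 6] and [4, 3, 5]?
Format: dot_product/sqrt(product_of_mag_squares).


dot = 54. |a|^2 = 61, |b|^2 = 50. cos = 54/sqrt(3050).

54/sqrt(3050)


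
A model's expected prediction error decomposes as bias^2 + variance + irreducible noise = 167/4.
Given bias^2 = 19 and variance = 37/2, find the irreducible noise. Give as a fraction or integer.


Total error = bias^2 + variance + irreducible noise. So irreducible noise = 167/4 - 19 - 37/2 = 17/4.

17/4


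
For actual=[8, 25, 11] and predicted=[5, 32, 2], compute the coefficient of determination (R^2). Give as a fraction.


Mean(y) = 44/3. SS_res = 139. SS_tot = 494/3. R^2 = 1 - 139/(494/3) = 77/494.

77/494


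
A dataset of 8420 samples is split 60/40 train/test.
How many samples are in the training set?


Test set = 8420 * 40% = 3368. Training set = 8420 - 3368 = 5052.

5052


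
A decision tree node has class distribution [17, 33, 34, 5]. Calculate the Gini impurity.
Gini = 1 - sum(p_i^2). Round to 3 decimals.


Total = 89. Proportions: 17/89, 33/89, 34/89, 5/89. sum(p_i^2) = 0.3231. Gini = 1 - 0.3231 = 0.6769, which rounds to 0.677.

0.677


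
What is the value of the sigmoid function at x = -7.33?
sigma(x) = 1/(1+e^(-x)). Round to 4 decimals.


sigma(-7.33) = 1/(1+e^(7.33)) = 1/(1+1525.381772) = 1/1526.381772 = 0.0007.

0.0007


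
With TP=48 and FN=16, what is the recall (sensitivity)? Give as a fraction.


Recall = TP / (TP + FN) = 48 / 64 = 3/4.

3/4


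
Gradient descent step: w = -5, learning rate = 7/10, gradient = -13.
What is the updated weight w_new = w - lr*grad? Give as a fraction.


w_new = -5 - 7/10 * -13 = -5 - -91/10 = 41/10.

41/10


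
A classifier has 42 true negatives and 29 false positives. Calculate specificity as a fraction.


Specificity = TN / (TN + FP) = 42 / 71 = 42/71.

42/71


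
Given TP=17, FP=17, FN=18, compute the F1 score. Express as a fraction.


Precision = 17/34 = 1/2. Recall = 17/35 = 17/35. F1 = 2*P*R/(P+R) = 34/69.

34/69


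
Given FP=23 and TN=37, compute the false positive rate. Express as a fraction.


FPR = FP / (FP + TN) = 23 / 60 = 23/60.

23/60


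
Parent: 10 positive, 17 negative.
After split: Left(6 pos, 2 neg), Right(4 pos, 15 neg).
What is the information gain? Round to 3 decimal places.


H(parent) = 0.9510. H(left) = 0.8113, H(right) = 0.7425. Weighted = (8/27)*0.8113 + (19/27)*0.7425 = 0.7629. IG = 0.9510 - 0.7629 = 0.1881, which rounds to 0.188.

0.188


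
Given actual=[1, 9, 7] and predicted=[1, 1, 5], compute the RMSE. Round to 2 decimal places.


MSE = 22.6667. RMSE = sqrt(22.6667) = 4.76.

4.76


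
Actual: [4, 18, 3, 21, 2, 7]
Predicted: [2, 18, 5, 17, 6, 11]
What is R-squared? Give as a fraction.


Mean(y) = 55/6. SS_res = 56. SS_tot = 2033/6. R^2 = 1 - 56/(2033/6) = 1697/2033.

1697/2033


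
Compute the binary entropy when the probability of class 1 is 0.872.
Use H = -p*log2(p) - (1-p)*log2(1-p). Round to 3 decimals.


H = -0.872*log2(0.872) - 0.128*log2(0.128) = 0.552.

0.552


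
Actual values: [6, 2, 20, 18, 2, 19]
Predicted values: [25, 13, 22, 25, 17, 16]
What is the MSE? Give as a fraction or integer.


MSE = (1/6) * ((6-25)^2=361 + (2-13)^2=121 + (20-22)^2=4 + (18-25)^2=49 + (2-17)^2=225 + (19-16)^2=9). Sum = 769. MSE = 769/6.

769/6


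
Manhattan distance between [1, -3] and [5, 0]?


d = sum of absolute differences: |1-5|=4 + |-3-0|=3 = 7.

7


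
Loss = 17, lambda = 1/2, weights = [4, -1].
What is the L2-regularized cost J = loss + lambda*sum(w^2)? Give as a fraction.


L2 sq norm = sum(w^2) = 17. J = 17 + 1/2 * 17 = 51/2.

51/2


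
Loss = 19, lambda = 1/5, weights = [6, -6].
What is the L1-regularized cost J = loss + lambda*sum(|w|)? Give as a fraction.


L1 norm = sum(|w|) = 12. J = 19 + 1/5 * 12 = 107/5.

107/5


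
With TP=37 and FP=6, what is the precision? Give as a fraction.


Precision = TP / (TP + FP) = 37 / 43 = 37/43.

37/43


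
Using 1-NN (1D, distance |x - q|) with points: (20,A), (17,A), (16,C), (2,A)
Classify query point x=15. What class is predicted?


Distances: |20-15|=5, |17-15|=2, |16-15|=1, |2-15|=13. 1 nearest: (16,C). Counts: {'C': 1}. Majority class: C.

C


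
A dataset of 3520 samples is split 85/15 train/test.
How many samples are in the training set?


Test set = 3520 * 15% = 528. Training set = 3520 - 528 = 2992.

2992


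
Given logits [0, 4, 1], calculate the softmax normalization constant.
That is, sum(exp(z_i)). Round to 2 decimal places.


Denom = e^0=1.0000 + e^4=54.5982 + e^1=2.7183. Sum = 58.3165, which rounds to 58.32.

58.32


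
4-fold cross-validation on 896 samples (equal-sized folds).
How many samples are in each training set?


Each validation fold has 896/4 = 224 samples. Training set = 896 - 224 = 672.

672


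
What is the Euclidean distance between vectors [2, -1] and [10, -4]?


d = sqrt(sum of squared differences). (2-10)^2=64, (-1--4)^2=9. Sum = 73.

sqrt(73)


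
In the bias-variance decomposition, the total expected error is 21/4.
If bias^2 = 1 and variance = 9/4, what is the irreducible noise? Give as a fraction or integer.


Total error = bias^2 + variance + irreducible noise. So irreducible noise = 21/4 - 1 - 9/4 = 2.

2


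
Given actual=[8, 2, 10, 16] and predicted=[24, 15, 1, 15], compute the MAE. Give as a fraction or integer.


MAE = (1/4) * (|8-24|=16 + |2-15|=13 + |10-1|=9 + |16-15|=1). Sum = 39. MAE = 39/4.

39/4


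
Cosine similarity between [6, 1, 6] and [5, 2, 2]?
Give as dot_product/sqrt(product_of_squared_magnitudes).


dot = 44. |a|^2 = 73, |b|^2 = 33. cos = 44/sqrt(2409).

44/sqrt(2409)


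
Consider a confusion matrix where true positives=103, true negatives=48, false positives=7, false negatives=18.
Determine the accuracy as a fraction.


Accuracy = (TP + TN) / (TP + TN + FP + FN) = (103 + 48) / 176 = 151/176.

151/176


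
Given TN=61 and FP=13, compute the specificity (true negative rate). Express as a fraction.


Specificity = TN / (TN + FP) = 61 / 74 = 61/74.

61/74


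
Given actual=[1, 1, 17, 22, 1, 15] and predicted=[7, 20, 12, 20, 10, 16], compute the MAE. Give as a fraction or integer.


MAE = (1/6) * (|1-7|=6 + |1-20|=19 + |17-12|=5 + |22-20|=2 + |1-10|=9 + |15-16|=1). Sum = 42. MAE = 7.

7


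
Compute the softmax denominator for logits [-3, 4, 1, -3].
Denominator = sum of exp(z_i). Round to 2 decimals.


Denom = e^-3=0.0498 + e^4=54.5982 + e^1=2.7183 + e^-3=0.0498. Sum = 57.4161, which rounds to 57.42.

57.42


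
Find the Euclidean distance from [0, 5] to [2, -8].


d = sqrt(sum of squared differences). (0-2)^2=4, (5--8)^2=169. Sum = 173.

sqrt(173)


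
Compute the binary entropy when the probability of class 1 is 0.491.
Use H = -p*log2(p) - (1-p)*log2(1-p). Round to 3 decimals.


H = -0.491*log2(0.491) - 0.509*log2(0.509) = 1.000.

1.000


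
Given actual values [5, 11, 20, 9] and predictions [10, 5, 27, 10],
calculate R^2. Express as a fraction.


Mean(y) = 45/4. SS_res = 111. SS_tot = 483/4. R^2 = 1 - 111/(483/4) = 13/161.

13/161


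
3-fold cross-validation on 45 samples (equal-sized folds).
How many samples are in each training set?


Each validation fold has 45/3 = 15 samples. Training set = 45 - 15 = 30.

30


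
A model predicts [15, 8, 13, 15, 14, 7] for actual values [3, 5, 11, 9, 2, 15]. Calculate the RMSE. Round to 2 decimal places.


MSE = 66.8333. RMSE = sqrt(66.8333) = 8.18.

8.18


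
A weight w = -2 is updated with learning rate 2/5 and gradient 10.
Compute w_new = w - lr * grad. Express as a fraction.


w_new = -2 - 2/5 * 10 = -2 - 4 = -6.

-6


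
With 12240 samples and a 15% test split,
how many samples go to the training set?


Test set = 12240 * 15% = 1836. Training set = 12240 - 1836 = 10404.

10404


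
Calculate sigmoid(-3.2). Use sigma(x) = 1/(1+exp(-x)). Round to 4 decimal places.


sigma(-3.2) = 1/(1+e^(3.2)) = 1/(1+24.532530) = 1/25.532530 = 0.0392.

0.0392


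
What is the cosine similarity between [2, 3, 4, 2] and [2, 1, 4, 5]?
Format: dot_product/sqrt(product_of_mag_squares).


dot = 33. |a|^2 = 33, |b|^2 = 46. cos = 33/sqrt(1518).

33/sqrt(1518)


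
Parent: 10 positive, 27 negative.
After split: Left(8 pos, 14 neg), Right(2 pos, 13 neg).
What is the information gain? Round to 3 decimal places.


H(parent) = 0.8419. H(left) = 0.9457, H(right) = 0.5665. Weighted = (22/37)*0.9457 + (15/37)*0.5665 = 0.7920. IG = 0.8419 - 0.7920 = 0.0499, which rounds to 0.050.

0.050


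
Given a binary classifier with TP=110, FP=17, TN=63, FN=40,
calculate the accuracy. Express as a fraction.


Accuracy = (TP + TN) / (TP + TN + FP + FN) = (110 + 63) / 230 = 173/230.

173/230


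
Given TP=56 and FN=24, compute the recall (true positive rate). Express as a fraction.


Recall = TP / (TP + FN) = 56 / 80 = 7/10.

7/10


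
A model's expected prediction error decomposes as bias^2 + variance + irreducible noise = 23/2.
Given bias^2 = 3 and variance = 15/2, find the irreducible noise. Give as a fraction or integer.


Total error = bias^2 + variance + irreducible noise. So irreducible noise = 23/2 - 3 - 15/2 = 1.

1


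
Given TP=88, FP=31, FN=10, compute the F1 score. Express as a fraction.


Precision = 88/119 = 88/119. Recall = 88/98 = 44/49. F1 = 2*P*R/(P+R) = 176/217.

176/217


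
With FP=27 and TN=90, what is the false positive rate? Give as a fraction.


FPR = FP / (FP + TN) = 27 / 117 = 3/13.

3/13


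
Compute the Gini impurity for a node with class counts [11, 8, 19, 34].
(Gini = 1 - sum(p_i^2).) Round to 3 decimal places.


Total = 72. Proportions: 11/72, 8/72, 19/72, 34/72. sum(p_i^2) = 0.3283. Gini = 1 - 0.3283 = 0.6717, which rounds to 0.672.

0.672


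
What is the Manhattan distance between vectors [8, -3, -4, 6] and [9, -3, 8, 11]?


d = sum of absolute differences: |8-9|=1 + |-3--3|=0 + |-4-8|=12 + |6-11|=5 = 18.

18


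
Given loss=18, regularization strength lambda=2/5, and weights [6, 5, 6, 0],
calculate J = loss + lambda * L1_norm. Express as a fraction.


L1 norm = sum(|w|) = 17. J = 18 + 2/5 * 17 = 124/5.

124/5


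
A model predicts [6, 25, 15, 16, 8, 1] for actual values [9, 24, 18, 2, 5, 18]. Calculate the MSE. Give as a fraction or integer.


MSE = (1/6) * ((9-6)^2=9 + (24-25)^2=1 + (18-15)^2=9 + (2-16)^2=196 + (5-8)^2=9 + (18-1)^2=289). Sum = 513. MSE = 171/2.

171/2


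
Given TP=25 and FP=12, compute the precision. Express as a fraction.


Precision = TP / (TP + FP) = 25 / 37 = 25/37.

25/37


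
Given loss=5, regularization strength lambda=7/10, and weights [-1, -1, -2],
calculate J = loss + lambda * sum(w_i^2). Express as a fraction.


L2 sq norm = sum(w^2) = 6. J = 5 + 7/10 * 6 = 46/5.

46/5


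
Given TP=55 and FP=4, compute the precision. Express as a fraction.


Precision = TP / (TP + FP) = 55 / 59 = 55/59.

55/59


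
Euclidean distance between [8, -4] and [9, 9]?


d = sqrt(sum of squared differences). (8-9)^2=1, (-4-9)^2=169. Sum = 170.

sqrt(170)


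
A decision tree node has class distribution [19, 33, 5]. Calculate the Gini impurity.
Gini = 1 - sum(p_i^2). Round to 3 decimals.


Total = 57. Proportions: 19/57, 33/57, 5/57. sum(p_i^2) = 0.4540. Gini = 1 - 0.4540 = 0.5460, which rounds to 0.546.

0.546


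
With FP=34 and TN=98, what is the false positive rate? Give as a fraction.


FPR = FP / (FP + TN) = 34 / 132 = 17/66.

17/66


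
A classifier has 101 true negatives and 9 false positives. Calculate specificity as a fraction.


Specificity = TN / (TN + FP) = 101 / 110 = 101/110.

101/110


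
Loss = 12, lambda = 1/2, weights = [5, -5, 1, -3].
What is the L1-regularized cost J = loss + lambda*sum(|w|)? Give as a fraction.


L1 norm = sum(|w|) = 14. J = 12 + 1/2 * 14 = 19.

19


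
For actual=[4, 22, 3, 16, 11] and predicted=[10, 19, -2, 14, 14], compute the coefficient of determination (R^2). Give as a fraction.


Mean(y) = 56/5. SS_res = 83. SS_tot = 1294/5. R^2 = 1 - 83/(1294/5) = 879/1294.

879/1294


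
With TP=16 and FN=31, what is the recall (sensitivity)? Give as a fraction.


Recall = TP / (TP + FN) = 16 / 47 = 16/47.

16/47


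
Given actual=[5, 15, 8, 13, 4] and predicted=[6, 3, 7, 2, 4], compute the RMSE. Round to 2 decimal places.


MSE = 53.4000. RMSE = sqrt(53.4000) = 7.31.

7.31


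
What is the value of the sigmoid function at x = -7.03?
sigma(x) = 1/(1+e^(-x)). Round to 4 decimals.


sigma(-7.03) = 1/(1+e^(7.03)) = 1/(1+1130.030610) = 1/1131.030610 = 0.0009.

0.0009


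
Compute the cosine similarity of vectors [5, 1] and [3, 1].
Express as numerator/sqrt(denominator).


dot = 16. |a|^2 = 26, |b|^2 = 10. cos = 16/sqrt(260).

16/sqrt(260)


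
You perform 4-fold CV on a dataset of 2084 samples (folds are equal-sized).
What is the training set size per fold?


Each validation fold has 2084/4 = 521 samples. Training set = 2084 - 521 = 1563.

1563


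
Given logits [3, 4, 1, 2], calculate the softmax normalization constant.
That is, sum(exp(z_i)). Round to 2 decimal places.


Denom = e^3=20.0855 + e^4=54.5982 + e^1=2.7183 + e^2=7.3891. Sum = 84.7911, which rounds to 84.79.

84.79


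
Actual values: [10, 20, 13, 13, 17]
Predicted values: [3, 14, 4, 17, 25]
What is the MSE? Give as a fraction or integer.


MSE = (1/5) * ((10-3)^2=49 + (20-14)^2=36 + (13-4)^2=81 + (13-17)^2=16 + (17-25)^2=64). Sum = 246. MSE = 246/5.

246/5


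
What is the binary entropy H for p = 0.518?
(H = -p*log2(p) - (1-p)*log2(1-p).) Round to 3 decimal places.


H = -0.518*log2(0.518) - 0.482*log2(0.482) = 0.999.

0.999


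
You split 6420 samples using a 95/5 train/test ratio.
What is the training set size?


Test set = 6420 * 5% = 321. Training set = 6420 - 321 = 6099.

6099


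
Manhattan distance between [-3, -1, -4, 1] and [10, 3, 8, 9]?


d = sum of absolute differences: |-3-10|=13 + |-1-3|=4 + |-4-8|=12 + |1-9|=8 = 37.

37


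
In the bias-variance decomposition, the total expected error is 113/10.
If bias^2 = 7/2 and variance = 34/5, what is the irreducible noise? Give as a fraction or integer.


Total error = bias^2 + variance + irreducible noise. So irreducible noise = 113/10 - 7/2 - 34/5 = 1.

1


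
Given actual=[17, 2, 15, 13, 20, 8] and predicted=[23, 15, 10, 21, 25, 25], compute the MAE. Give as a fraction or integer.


MAE = (1/6) * (|17-23|=6 + |2-15|=13 + |15-10|=5 + |13-21|=8 + |20-25|=5 + |8-25|=17). Sum = 54. MAE = 9.

9


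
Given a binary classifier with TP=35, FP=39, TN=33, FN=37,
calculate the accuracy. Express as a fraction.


Accuracy = (TP + TN) / (TP + TN + FP + FN) = (35 + 33) / 144 = 17/36.

17/36


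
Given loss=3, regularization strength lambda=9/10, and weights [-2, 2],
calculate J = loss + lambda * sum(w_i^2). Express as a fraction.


L2 sq norm = sum(w^2) = 8. J = 3 + 9/10 * 8 = 51/5.

51/5


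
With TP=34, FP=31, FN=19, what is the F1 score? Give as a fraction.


Precision = 34/65 = 34/65. Recall = 34/53 = 34/53. F1 = 2*P*R/(P+R) = 34/59.

34/59


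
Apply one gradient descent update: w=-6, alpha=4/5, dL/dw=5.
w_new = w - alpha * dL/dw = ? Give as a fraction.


w_new = -6 - 4/5 * 5 = -6 - 4 = -10.

-10


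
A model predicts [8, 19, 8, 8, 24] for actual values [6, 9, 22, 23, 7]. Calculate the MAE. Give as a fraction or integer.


MAE = (1/5) * (|6-8|=2 + |9-19|=10 + |22-8|=14 + |23-8|=15 + |7-24|=17). Sum = 58. MAE = 58/5.

58/5


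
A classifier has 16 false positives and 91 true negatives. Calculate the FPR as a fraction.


FPR = FP / (FP + TN) = 16 / 107 = 16/107.

16/107


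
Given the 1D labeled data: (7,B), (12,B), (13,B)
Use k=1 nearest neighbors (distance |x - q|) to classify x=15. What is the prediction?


Distances: |7-15|=8, |12-15|=3, |13-15|=2. 1 nearest: (13,B). Counts: {'B': 1}. Majority class: B.

B


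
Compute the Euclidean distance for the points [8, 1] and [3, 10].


d = sqrt(sum of squared differences). (8-3)^2=25, (1-10)^2=81. Sum = 106.

sqrt(106)


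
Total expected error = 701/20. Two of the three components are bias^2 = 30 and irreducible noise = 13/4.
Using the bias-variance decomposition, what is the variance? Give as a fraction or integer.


Total error = bias^2 + variance + irreducible noise. So variance = 701/20 - 30 - 13/4 = 9/5.

9/5


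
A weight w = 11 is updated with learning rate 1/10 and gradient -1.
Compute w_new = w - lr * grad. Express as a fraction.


w_new = 11 - 1/10 * -1 = 11 - -1/10 = 111/10.

111/10


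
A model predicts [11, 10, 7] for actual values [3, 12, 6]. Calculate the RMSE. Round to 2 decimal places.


MSE = 23.0000. RMSE = sqrt(23.0000) = 4.80.

4.80


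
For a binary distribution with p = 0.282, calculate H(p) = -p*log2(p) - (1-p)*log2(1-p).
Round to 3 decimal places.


H = -0.282*log2(0.282) - 0.718*log2(0.718) = 0.858.

0.858


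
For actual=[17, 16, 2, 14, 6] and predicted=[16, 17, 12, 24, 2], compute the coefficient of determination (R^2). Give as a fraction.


Mean(y) = 11. SS_res = 218. SS_tot = 176. R^2 = 1 - 218/(176) = -21/88.

-21/88


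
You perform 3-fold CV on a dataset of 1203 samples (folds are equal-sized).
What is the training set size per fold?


Each validation fold has 1203/3 = 401 samples. Training set = 1203 - 401 = 802.

802


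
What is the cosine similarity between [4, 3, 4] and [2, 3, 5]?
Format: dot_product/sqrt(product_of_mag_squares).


dot = 37. |a|^2 = 41, |b|^2 = 38. cos = 37/sqrt(1558).

37/sqrt(1558)


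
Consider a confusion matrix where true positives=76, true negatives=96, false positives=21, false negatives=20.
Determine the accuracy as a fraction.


Accuracy = (TP + TN) / (TP + TN + FP + FN) = (76 + 96) / 213 = 172/213.

172/213


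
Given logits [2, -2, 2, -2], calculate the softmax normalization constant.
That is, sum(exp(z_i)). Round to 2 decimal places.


Denom = e^2=7.3891 + e^-2=0.1353 + e^2=7.3891 + e^-2=0.1353. Sum = 15.0488, which rounds to 15.05.

15.05


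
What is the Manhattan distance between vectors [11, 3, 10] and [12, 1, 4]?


d = sum of absolute differences: |11-12|=1 + |3-1|=2 + |10-4|=6 = 9.

9


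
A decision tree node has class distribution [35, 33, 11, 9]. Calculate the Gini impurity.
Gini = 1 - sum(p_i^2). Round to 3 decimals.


Total = 88. Proportions: 35/88, 33/88, 11/88, 9/88. sum(p_i^2) = 0.3249. Gini = 1 - 0.3249 = 0.6751, which rounds to 0.675.

0.675


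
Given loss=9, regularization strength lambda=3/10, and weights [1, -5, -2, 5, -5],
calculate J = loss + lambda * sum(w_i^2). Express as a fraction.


L2 sq norm = sum(w^2) = 80. J = 9 + 3/10 * 80 = 33.

33


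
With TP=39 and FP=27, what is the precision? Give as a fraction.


Precision = TP / (TP + FP) = 39 / 66 = 13/22.

13/22


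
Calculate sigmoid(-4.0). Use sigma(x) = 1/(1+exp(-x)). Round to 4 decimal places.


sigma(-4.0) = 1/(1+e^(4.0)) = 1/(1+54.598150) = 1/55.598150 = 0.0180.

0.0180


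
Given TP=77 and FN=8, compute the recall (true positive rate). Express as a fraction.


Recall = TP / (TP + FN) = 77 / 85 = 77/85.

77/85


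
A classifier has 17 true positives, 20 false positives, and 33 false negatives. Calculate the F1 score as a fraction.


Precision = 17/37 = 17/37. Recall = 17/50 = 17/50. F1 = 2*P*R/(P+R) = 34/87.

34/87


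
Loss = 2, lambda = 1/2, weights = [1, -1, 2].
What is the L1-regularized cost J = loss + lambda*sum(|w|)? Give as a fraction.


L1 norm = sum(|w|) = 4. J = 2 + 1/2 * 4 = 4.

4


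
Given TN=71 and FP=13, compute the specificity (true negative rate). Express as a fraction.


Specificity = TN / (TN + FP) = 71 / 84 = 71/84.

71/84


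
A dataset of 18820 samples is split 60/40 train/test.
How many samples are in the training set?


Test set = 18820 * 40% = 7528. Training set = 18820 - 7528 = 11292.

11292


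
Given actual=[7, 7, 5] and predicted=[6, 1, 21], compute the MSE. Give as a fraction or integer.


MSE = (1/3) * ((7-6)^2=1 + (7-1)^2=36 + (5-21)^2=256). Sum = 293. MSE = 293/3.

293/3


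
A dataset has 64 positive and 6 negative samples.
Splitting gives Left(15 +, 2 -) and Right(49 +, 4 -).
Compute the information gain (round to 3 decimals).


H(parent) = 0.4220. H(left) = 0.5226, H(right) = 0.3860. Weighted = (17/70)*0.5226 + (53/70)*0.3860 = 0.4192. IG = 0.4220 - 0.4192 = 0.0028, which rounds to 0.003.

0.003


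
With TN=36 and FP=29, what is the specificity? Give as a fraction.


Specificity = TN / (TN + FP) = 36 / 65 = 36/65.

36/65


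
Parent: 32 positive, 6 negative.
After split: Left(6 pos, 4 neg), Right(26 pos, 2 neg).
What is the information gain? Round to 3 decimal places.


H(parent) = 0.6292. H(left) = 0.9710, H(right) = 0.3712. Weighted = (10/38)*0.9710 + (28/38)*0.3712 = 0.5290. IG = 0.6292 - 0.5290 = 0.1002, which rounds to 0.100.

0.100


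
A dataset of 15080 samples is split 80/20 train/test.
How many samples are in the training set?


Test set = 15080 * 20% = 3016. Training set = 15080 - 3016 = 12064.

12064


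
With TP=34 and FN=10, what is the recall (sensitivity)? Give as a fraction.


Recall = TP / (TP + FN) = 34 / 44 = 17/22.

17/22


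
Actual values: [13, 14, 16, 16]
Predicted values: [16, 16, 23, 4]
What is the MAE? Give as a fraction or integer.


MAE = (1/4) * (|13-16|=3 + |14-16|=2 + |16-23|=7 + |16-4|=12). Sum = 24. MAE = 6.

6


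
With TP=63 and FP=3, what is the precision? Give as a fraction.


Precision = TP / (TP + FP) = 63 / 66 = 21/22.

21/22


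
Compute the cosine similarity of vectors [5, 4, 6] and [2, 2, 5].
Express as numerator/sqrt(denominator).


dot = 48. |a|^2 = 77, |b|^2 = 33. cos = 48/sqrt(2541).

48/sqrt(2541)


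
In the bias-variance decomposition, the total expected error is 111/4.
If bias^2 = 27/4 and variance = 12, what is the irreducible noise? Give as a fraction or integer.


Total error = bias^2 + variance + irreducible noise. So irreducible noise = 111/4 - 27/4 - 12 = 9.

9


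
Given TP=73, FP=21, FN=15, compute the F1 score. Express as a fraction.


Precision = 73/94 = 73/94. Recall = 73/88 = 73/88. F1 = 2*P*R/(P+R) = 73/91.

73/91


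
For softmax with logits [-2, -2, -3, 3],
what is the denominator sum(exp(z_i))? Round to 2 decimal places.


Denom = e^-2=0.1353 + e^-2=0.1353 + e^-3=0.0498 + e^3=20.0855. Sum = 20.4059, which rounds to 20.41.

20.41


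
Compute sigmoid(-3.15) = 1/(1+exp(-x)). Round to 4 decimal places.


sigma(-3.15) = 1/(1+e^(3.15)) = 1/(1+23.336065) = 1/24.336065 = 0.0411.

0.0411


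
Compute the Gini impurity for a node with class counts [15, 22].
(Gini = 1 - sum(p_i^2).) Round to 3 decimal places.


Total = 37. Proportions: 15/37, 22/37. sum(p_i^2) = 0.5179. Gini = 1 - 0.5179 = 0.4821, which rounds to 0.482.

0.482


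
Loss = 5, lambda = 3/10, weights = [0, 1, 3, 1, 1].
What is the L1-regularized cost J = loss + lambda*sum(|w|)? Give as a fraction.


L1 norm = sum(|w|) = 6. J = 5 + 3/10 * 6 = 34/5.

34/5


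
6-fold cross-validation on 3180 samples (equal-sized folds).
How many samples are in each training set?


Each validation fold has 3180/6 = 530 samples. Training set = 3180 - 530 = 2650.

2650


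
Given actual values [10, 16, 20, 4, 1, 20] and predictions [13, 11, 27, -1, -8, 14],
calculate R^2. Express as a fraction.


Mean(y) = 71/6. SS_res = 225. SS_tot = 1997/6. R^2 = 1 - 225/(1997/6) = 647/1997.

647/1997


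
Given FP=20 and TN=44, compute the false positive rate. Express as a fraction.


FPR = FP / (FP + TN) = 20 / 64 = 5/16.

5/16


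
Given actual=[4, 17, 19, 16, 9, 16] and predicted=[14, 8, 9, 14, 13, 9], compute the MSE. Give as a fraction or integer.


MSE = (1/6) * ((4-14)^2=100 + (17-8)^2=81 + (19-9)^2=100 + (16-14)^2=4 + (9-13)^2=16 + (16-9)^2=49). Sum = 350. MSE = 175/3.

175/3


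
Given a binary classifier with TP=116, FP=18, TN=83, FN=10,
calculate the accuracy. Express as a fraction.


Accuracy = (TP + TN) / (TP + TN + FP + FN) = (116 + 83) / 227 = 199/227.

199/227


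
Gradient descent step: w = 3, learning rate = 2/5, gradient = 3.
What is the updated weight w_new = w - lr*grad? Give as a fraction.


w_new = 3 - 2/5 * 3 = 3 - 6/5 = 9/5.

9/5


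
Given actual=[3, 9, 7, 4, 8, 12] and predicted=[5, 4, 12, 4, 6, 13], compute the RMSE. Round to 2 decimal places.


MSE = 9.8333. RMSE = sqrt(9.8333) = 3.14.

3.14


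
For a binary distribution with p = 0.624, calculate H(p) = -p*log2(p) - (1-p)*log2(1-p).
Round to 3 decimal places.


H = -0.624*log2(0.624) - 0.376*log2(0.376) = 0.955.

0.955


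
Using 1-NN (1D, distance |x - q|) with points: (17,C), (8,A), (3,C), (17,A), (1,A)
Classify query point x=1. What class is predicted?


Distances: |17-1|=16, |8-1|=7, |3-1|=2, |17-1|=16, |1-1|=0. 1 nearest: (1,A). Counts: {'A': 1}. Majority class: A.

A


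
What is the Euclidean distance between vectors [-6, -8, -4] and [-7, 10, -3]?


d = sqrt(sum of squared differences). (-6--7)^2=1, (-8-10)^2=324, (-4--3)^2=1. Sum = 326.

sqrt(326)


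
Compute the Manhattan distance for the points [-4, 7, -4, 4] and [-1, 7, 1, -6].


d = sum of absolute differences: |-4--1|=3 + |7-7|=0 + |-4-1|=5 + |4--6|=10 = 18.

18


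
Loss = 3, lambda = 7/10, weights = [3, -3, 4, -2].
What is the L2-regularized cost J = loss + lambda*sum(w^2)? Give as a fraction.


L2 sq norm = sum(w^2) = 38. J = 3 + 7/10 * 38 = 148/5.

148/5


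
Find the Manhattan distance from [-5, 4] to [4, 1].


d = sum of absolute differences: |-5-4|=9 + |4-1|=3 = 12.

12


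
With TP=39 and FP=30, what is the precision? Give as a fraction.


Precision = TP / (TP + FP) = 39 / 69 = 13/23.

13/23


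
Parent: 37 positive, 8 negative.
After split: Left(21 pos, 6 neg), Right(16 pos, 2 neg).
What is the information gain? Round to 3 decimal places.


H(parent) = 0.6752. H(left) = 0.7642, H(right) = 0.5033. Weighted = (27/45)*0.7642 + (18/45)*0.5033 = 0.6598. IG = 0.6752 - 0.6598 = 0.0154, which rounds to 0.015.

0.015


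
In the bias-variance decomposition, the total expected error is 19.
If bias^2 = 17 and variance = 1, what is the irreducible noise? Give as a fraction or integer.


Total error = bias^2 + variance + irreducible noise. So irreducible noise = 19 - 17 - 1 = 1.

1


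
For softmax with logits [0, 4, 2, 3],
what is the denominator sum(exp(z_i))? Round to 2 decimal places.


Denom = e^0=1.0000 + e^4=54.5982 + e^2=7.3891 + e^3=20.0855. Sum = 83.0728, which rounds to 83.07.

83.07


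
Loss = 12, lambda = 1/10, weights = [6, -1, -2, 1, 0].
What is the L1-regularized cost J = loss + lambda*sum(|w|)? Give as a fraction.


L1 norm = sum(|w|) = 10. J = 12 + 1/10 * 10 = 13.

13


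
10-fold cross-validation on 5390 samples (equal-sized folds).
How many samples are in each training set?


Each validation fold has 5390/10 = 539 samples. Training set = 5390 - 539 = 4851.

4851


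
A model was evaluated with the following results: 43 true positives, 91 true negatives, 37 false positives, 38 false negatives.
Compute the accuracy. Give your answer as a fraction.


Accuracy = (TP + TN) / (TP + TN + FP + FN) = (43 + 91) / 209 = 134/209.

134/209


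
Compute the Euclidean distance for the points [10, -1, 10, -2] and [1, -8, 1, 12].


d = sqrt(sum of squared differences). (10-1)^2=81, (-1--8)^2=49, (10-1)^2=81, (-2-12)^2=196. Sum = 407.

sqrt(407)


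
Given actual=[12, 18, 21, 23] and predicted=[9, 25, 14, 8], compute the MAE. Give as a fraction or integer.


MAE = (1/4) * (|12-9|=3 + |18-25|=7 + |21-14|=7 + |23-8|=15). Sum = 32. MAE = 8.

8


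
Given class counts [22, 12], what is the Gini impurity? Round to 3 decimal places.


Total = 34. Proportions: 22/34, 12/34. sum(p_i^2) = 0.5433. Gini = 1 - 0.5433 = 0.4567, which rounds to 0.457.

0.457


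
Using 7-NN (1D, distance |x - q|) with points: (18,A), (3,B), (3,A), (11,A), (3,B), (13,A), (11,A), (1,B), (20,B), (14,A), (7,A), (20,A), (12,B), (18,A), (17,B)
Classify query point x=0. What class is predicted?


Distances: |18-0|=18, |3-0|=3, |3-0|=3, |11-0|=11, |3-0|=3, |13-0|=13, |11-0|=11, |1-0|=1, |20-0|=20, |14-0|=14, |7-0|=7, |20-0|=20, |12-0|=12, |18-0|=18, |17-0|=17. 7 nearest: (1,B), (3,A), (3,B), (3,B), (7,A), (11,A), (11,A). Counts: {'B': 3, 'A': 4}. Majority class: A.

A


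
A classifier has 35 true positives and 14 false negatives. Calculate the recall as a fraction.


Recall = TP / (TP + FN) = 35 / 49 = 5/7.

5/7


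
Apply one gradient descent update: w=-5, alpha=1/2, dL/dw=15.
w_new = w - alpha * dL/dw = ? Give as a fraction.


w_new = -5 - 1/2 * 15 = -5 - 15/2 = -25/2.

-25/2


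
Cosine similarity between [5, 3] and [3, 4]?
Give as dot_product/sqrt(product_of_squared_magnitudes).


dot = 27. |a|^2 = 34, |b|^2 = 25. cos = 27/sqrt(850).

27/sqrt(850)


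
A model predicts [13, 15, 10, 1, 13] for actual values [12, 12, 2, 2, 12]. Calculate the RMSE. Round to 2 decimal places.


MSE = 15.2000. RMSE = sqrt(15.2000) = 3.90.

3.90


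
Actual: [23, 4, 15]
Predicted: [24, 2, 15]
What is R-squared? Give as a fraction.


Mean(y) = 14. SS_res = 5. SS_tot = 182. R^2 = 1 - 5/(182) = 177/182.

177/182


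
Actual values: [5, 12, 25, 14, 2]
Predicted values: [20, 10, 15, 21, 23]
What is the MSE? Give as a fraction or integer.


MSE = (1/5) * ((5-20)^2=225 + (12-10)^2=4 + (25-15)^2=100 + (14-21)^2=49 + (2-23)^2=441). Sum = 819. MSE = 819/5.

819/5


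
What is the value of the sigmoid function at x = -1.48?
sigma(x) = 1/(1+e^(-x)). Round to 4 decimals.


sigma(-1.48) = 1/(1+e^(1.48)) = 1/(1+4.392946) = 1/5.392946 = 0.1854.

0.1854


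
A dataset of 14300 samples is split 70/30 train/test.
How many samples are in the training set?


Test set = 14300 * 30% = 4290. Training set = 14300 - 4290 = 10010.

10010


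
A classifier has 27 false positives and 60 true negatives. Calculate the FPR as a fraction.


FPR = FP / (FP + TN) = 27 / 87 = 9/29.

9/29


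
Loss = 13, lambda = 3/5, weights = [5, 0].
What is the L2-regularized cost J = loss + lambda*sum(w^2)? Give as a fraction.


L2 sq norm = sum(w^2) = 25. J = 13 + 3/5 * 25 = 28.

28


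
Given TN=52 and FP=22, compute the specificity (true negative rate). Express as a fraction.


Specificity = TN / (TN + FP) = 52 / 74 = 26/37.

26/37


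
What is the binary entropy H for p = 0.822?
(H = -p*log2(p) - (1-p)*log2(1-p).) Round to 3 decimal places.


H = -0.822*log2(0.822) - 0.178*log2(0.178) = 0.676.

0.676


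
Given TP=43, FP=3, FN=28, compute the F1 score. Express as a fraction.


Precision = 43/46 = 43/46. Recall = 43/71 = 43/71. F1 = 2*P*R/(P+R) = 86/117.

86/117


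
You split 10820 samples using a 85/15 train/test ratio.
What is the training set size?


Test set = 10820 * 15% = 1623. Training set = 10820 - 1623 = 9197.

9197


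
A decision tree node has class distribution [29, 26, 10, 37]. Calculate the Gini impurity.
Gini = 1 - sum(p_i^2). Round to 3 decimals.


Total = 102. Proportions: 29/102, 26/102, 10/102, 37/102. sum(p_i^2) = 0.2870. Gini = 1 - 0.2870 = 0.7130, which rounds to 0.713.

0.713
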